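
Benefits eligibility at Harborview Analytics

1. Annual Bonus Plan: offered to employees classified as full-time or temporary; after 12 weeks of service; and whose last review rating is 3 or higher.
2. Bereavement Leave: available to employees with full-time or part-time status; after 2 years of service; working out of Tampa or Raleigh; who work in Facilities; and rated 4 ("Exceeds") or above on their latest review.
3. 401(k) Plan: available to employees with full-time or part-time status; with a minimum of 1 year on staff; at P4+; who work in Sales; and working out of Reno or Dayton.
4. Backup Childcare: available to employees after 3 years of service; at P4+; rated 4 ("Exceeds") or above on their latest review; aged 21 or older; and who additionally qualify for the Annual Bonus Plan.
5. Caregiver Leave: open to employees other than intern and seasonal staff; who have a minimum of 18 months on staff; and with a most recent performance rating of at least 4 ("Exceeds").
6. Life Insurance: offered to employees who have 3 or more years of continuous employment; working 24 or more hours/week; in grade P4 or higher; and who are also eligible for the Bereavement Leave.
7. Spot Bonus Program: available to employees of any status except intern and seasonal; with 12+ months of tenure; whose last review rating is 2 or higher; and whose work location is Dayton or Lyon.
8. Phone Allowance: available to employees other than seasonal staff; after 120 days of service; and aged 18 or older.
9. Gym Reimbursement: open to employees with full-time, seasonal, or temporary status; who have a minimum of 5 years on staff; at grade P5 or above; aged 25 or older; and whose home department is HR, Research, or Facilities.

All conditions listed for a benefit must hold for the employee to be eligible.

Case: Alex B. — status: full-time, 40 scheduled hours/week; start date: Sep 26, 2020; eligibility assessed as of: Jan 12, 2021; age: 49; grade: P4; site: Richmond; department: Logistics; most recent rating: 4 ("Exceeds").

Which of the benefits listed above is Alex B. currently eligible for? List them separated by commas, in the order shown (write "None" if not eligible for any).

Service from Sep 26, 2020 to Jan 12, 2021: 108 days.
Annual Bonus Plan — status full-time ✓; service 108 days ≥ 12 weeks (≈84 days) ✓; rating 4 ≥ 3 ✓ → eligible.
Bereavement Leave — status full-time ✓; service 108 days < 2 years (≈730 days) ✗ → not eligible.
401(k) Plan — status full-time ✓; service 108 days < 1 year (≈365 days) ✗ → not eligible.
Backup Childcare — service 108 days < 3 years (≈1095 days) ✗ → not eligible.
Caregiver Leave — status full-time ✓ (not excluded); service 108 days < 18 months (≈540 days) ✗ → not eligible.
Life Insurance — service 108 days < 3 years (≈1095 days) ✗ → not eligible.
Spot Bonus Program — status full-time ✓ (not excluded); service 108 days < 12 months (≈360 days) ✗ → not eligible.
Phone Allowance — status full-time ✓ (not excluded); service 108 days < 120 days ✗ → not eligible.
Gym Reimbursement — status full-time ✓; service 108 days < 5 years (≈1825 days) ✗ → not eligible.

Annual Bonus Plan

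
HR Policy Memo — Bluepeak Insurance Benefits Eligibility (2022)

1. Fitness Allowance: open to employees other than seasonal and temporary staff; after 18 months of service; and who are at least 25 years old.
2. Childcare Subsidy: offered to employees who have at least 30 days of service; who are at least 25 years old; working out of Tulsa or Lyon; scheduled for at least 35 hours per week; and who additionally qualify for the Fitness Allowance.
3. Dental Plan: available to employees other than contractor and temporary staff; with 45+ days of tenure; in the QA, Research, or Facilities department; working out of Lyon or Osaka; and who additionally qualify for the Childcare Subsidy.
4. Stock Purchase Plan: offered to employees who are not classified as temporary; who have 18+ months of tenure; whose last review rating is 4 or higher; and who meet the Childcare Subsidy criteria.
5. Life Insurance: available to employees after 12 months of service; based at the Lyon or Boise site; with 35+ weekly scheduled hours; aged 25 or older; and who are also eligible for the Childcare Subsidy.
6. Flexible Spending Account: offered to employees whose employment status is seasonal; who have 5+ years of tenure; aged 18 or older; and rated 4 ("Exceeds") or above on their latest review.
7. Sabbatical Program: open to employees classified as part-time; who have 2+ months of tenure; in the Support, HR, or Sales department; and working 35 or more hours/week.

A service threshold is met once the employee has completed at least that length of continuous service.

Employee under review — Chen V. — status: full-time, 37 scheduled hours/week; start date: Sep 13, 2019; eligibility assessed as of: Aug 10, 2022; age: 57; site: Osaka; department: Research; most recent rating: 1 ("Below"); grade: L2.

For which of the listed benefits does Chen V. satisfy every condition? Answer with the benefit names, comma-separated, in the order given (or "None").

Fitness Allowance

Service from Sep 13, 2019 to Aug 10, 2022: 1062 days.
Fitness Allowance — status full-time ✓ (not excluded); service 1062 days ≥ 18 months (≈540 days) ✓; age 57 ≥ 25 ✓ → eligible.
Childcare Subsidy — service 1062 days ≥ 30 days ✓; age 57 ≥ 25 ✓; site Osaka ✗ (not Tulsa or Lyon) → not eligible.
Dental Plan — status full-time ✓ (not excluded); service 1062 days ≥ 45 days ✓; dept Research ✓; site Osaka ✓; not eligible for Childcare Subsidy ✗ → not eligible.
Stock Purchase Plan — status full-time ✓ (not excluded); service 1062 days ≥ 18 months (≈540 days) ✓; rating 1 < 4 ✗ → not eligible.
Life Insurance — service 1062 days ≥ 12 months (≈360 days) ✓; site Osaka ✗ (not Lyon or Boise) → not eligible.
Flexible Spending Account — status full-time ✗ (requires seasonal) → not eligible.
Sabbatical Program — status full-time ✗ (requires part-time) → not eligible.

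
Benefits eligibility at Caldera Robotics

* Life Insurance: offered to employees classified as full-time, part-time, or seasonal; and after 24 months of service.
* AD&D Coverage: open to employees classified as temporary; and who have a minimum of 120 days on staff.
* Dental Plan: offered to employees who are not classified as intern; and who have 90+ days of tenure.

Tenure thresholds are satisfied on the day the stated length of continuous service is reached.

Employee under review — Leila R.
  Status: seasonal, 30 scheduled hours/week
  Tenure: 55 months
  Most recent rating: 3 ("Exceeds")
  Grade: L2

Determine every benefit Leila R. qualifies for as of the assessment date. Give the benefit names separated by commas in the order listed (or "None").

Life Insurance, Dental Plan

Life Insurance — status seasonal ✓; service 55 months ≥ 24 months ✓ → eligible.
AD&D Coverage — status seasonal ✗ (requires temporary) → not eligible.
Dental Plan — status seasonal ✓ (not excluded); service 55 months ≥ 90 days ✓ → eligible.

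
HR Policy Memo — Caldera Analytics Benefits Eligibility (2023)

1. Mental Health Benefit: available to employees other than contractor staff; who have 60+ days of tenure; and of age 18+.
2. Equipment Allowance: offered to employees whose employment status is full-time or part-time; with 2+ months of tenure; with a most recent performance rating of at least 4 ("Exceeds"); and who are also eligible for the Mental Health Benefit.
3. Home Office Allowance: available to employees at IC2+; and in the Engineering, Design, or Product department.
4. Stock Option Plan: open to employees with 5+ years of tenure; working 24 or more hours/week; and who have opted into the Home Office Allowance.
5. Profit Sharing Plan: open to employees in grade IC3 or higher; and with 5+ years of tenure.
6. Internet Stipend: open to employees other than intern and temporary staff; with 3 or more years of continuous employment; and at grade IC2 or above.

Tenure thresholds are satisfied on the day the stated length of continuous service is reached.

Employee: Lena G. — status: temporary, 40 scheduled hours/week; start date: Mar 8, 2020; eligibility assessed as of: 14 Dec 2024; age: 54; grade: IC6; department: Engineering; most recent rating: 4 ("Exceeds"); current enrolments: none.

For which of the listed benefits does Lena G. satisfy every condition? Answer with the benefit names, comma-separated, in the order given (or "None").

Mental Health Benefit, Home Office Allowance

Service from Mar 8, 2020 to 14 Dec 2024: 1742 days.
Mental Health Benefit — status temporary ✓ (not excluded); service 1742 days ≥ 60 days ✓; age 54 ≥ 18 ✓ → eligible.
Equipment Allowance — status temporary ✗ (requires full-time or part-time) → not eligible.
Home Office Allowance — grade IC6 ≥ IC2 ✓; dept Engineering ✓ → eligible.
Stock Option Plan — service 1742 days < 5 years (≈1825 days) ✗ → not eligible.
Profit Sharing Plan — grade IC6 ≥ IC3 ✓; service 1742 days < 5 years (≈1825 days) ✗ → not eligible.
Internet Stipend — status temporary ✗ (excluded) → not eligible.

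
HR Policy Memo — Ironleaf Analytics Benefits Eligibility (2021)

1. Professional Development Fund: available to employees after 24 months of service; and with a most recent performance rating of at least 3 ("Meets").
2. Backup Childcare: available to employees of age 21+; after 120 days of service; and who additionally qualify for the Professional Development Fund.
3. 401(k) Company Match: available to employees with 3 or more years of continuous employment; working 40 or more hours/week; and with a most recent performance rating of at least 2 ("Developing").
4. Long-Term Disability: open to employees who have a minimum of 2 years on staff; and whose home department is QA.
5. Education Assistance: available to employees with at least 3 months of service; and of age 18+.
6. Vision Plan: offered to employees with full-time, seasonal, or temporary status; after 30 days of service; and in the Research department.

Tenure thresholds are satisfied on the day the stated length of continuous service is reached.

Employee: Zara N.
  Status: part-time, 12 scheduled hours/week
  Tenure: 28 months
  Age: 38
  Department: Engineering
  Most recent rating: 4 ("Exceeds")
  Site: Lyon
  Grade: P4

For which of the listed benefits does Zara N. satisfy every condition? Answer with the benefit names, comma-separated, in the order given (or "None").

Professional Development Fund, Backup Childcare, Education Assistance

Professional Development Fund — service 28 months ≥ 24 months ✓; rating 4 ≥ 3 ✓ → eligible.
Backup Childcare — age 38 ≥ 21 ✓; service 28 months ≥ 120 days ✓; eligible for Professional Development Fund ✓ → eligible.
401(k) Company Match — service 28 months < 3 years (≈1095 days) ✗ → not eligible.
Long-Term Disability — service 28 months ≥ 2 years (≈730 days) ✓; dept Engineering ✗ → not eligible.
Education Assistance — service 28 months ≥ 3 months ✓; age 38 ≥ 18 ✓ → eligible.
Vision Plan — status part-time ✗ (requires full-time, seasonal, or temporary) → not eligible.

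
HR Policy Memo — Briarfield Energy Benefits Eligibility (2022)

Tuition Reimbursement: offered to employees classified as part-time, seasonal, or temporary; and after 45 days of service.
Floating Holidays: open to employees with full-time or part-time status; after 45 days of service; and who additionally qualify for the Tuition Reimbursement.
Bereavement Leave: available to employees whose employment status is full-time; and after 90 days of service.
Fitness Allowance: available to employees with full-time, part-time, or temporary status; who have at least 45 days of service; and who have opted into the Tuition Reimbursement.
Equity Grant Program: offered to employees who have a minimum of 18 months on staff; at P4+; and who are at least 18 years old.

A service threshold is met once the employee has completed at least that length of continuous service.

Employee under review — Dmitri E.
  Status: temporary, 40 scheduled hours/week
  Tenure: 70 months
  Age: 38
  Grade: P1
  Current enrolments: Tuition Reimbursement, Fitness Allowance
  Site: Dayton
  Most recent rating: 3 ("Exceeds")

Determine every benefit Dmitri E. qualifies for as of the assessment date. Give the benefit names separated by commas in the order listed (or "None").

Tuition Reimbursement, Fitness Allowance

Tuition Reimbursement — status temporary ✓; service 70 months ≥ 45 days ✓ → eligible.
Floating Holidays — status temporary ✗ (requires full-time or part-time) → not eligible.
Bereavement Leave — status temporary ✗ (requires full-time) → not eligible.
Fitness Allowance — status temporary ✓; service 70 months ≥ 45 days ✓; enrolled in Tuition Reimbursement ✓ → eligible.
Equity Grant Program — service 70 months ≥ 18 months ✓; grade P1 < P4 ✗ → not eligible.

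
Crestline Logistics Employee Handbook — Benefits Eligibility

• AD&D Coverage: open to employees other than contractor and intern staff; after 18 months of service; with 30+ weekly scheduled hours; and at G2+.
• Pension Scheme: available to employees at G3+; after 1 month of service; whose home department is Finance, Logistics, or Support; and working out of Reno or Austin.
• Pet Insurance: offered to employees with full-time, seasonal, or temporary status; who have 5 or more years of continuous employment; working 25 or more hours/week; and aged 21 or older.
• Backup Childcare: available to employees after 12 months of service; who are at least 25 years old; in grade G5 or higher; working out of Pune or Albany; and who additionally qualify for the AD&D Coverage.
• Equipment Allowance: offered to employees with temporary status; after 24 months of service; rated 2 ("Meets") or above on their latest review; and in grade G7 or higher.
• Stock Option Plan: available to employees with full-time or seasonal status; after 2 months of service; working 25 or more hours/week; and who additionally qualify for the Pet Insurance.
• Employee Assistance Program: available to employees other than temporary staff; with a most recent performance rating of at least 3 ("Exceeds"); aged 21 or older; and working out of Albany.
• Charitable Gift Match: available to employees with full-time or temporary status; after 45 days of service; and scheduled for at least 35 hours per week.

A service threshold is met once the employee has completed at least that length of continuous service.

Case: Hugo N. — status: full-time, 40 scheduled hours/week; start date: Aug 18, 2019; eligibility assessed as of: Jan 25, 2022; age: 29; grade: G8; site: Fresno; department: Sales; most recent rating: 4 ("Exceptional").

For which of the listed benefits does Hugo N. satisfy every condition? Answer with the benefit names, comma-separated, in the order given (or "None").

AD&D Coverage, Charitable Gift Match

Service from Aug 18, 2019 to Jan 25, 2022: 891 days.
AD&D Coverage — status full-time ✓ (not excluded); service 891 days ≥ 18 months (≈540 days) ✓; 40 hrs/wk ≥ 30 ✓; grade G8 ≥ G2 ✓ → eligible.
Pension Scheme — grade G8 ≥ G3 ✓; service 891 days ≥ 1 month (≈30 days) ✓; dept Sales ✗ → not eligible.
Pet Insurance — status full-time ✓; service 891 days < 5 years (≈1825 days) ✗ → not eligible.
Backup Childcare — service 891 days ≥ 12 months (≈360 days) ✓; age 29 ≥ 25 ✓; grade G8 ≥ G5 ✓; site Fresno ✗ (not Pune or Albany) → not eligible.
Equipment Allowance — status full-time ✗ (requires temporary) → not eligible.
Stock Option Plan — status full-time ✓; service 891 days ≥ 2 months (≈60 days) ✓; 40 hrs/wk ≥ 25 ✓; not eligible for Pet Insurance ✗ → not eligible.
Employee Assistance Program — status full-time ✓ (not excluded); rating 4 ≥ 3 ✓; age 29 ≥ 21 ✓; site Fresno ✗ (not Albany) → not eligible.
Charitable Gift Match — status full-time ✓; service 891 days ≥ 45 days ✓; 40 hrs/wk ≥ 35 ✓ → eligible.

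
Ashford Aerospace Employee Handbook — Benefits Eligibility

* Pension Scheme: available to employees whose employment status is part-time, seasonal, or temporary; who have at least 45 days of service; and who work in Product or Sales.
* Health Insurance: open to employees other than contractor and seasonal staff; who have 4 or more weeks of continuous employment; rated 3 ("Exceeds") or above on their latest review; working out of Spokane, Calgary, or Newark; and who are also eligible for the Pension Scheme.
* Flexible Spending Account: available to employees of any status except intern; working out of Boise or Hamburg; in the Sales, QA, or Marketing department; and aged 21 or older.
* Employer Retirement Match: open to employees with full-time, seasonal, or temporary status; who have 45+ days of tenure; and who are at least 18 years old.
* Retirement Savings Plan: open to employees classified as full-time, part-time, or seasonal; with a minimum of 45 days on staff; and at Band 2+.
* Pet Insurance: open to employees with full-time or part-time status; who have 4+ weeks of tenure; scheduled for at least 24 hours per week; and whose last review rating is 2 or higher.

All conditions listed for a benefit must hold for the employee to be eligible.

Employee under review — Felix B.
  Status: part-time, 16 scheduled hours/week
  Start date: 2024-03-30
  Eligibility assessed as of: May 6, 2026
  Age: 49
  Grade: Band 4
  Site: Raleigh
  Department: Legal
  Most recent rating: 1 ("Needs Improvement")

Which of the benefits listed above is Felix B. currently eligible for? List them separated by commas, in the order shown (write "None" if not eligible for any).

Service from 2024-03-30 to May 6, 2026: 767 days.
Pension Scheme — status part-time ✓; service 767 days ≥ 45 days ✓; dept Legal ✗ → not eligible.
Health Insurance — status part-time ✓ (not excluded); service 767 days ≥ 4 weeks (≈28 days) ✓; rating 1 < 3 ✗ → not eligible.
Flexible Spending Account — status part-time ✓ (not excluded); site Raleigh ✗ (not Boise or Hamburg) → not eligible.
Employer Retirement Match — status part-time ✗ (requires full-time, seasonal, or temporary) → not eligible.
Retirement Savings Plan — status part-time ✓; service 767 days ≥ 45 days ✓; grade Band 4 ≥ Band 2 ✓ → eligible.
Pet Insurance — status part-time ✓; service 767 days ≥ 4 weeks (≈28 days) ✓; 16 hrs/wk < 24 ✗ → not eligible.

Retirement Savings Plan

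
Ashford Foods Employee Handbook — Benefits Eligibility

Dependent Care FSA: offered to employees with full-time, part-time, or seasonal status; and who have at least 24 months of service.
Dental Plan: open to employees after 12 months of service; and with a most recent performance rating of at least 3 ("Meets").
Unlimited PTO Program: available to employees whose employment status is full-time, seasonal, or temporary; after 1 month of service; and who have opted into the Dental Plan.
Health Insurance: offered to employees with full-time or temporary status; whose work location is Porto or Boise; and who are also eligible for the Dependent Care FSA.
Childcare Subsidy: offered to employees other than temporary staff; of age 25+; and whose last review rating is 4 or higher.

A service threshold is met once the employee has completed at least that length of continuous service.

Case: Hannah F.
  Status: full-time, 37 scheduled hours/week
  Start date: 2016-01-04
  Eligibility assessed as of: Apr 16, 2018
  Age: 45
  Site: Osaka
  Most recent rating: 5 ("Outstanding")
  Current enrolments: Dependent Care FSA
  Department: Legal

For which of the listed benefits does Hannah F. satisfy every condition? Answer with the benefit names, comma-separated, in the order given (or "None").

Service from 2016-01-04 to Apr 16, 2018: 833 days.
Dependent Care FSA — status full-time ✓; service 833 days ≥ 24 months (≈720 days) ✓ → eligible.
Dental Plan — service 833 days ≥ 12 months (≈360 days) ✓; rating 5 ≥ 3 ✓ → eligible.
Unlimited PTO Program — status full-time ✓; service 833 days ≥ 1 month (≈30 days) ✓; not enrolled in Dental Plan ✗ → not eligible.
Health Insurance — status full-time ✓; site Osaka ✗ (not Porto or Boise) → not eligible.
Childcare Subsidy — status full-time ✓ (not excluded); age 45 ≥ 25 ✓; rating 5 ≥ 4 ✓ → eligible.

Dependent Care FSA, Dental Plan, Childcare Subsidy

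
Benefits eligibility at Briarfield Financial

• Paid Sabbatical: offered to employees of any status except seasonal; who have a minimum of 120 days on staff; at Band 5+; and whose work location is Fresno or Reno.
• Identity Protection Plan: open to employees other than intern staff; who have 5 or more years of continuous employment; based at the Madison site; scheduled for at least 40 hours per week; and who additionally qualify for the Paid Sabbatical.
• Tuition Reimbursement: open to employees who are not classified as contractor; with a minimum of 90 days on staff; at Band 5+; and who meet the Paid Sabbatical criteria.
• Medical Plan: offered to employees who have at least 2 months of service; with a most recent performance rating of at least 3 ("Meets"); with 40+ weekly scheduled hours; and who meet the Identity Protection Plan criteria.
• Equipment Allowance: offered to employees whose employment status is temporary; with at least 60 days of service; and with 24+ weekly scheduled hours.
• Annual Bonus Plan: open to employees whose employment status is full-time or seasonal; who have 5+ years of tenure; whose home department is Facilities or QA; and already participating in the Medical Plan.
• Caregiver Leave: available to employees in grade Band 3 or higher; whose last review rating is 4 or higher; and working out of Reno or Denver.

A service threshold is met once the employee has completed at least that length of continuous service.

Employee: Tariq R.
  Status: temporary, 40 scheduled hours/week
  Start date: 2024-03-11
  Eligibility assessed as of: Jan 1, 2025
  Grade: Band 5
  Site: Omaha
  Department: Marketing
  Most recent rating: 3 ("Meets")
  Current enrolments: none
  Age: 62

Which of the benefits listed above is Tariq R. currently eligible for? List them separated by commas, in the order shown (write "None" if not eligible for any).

Service from 2024-03-11 to Jan 1, 2025: 296 days.
Paid Sabbatical — status temporary ✓ (not excluded); service 296 days ≥ 120 days ✓; grade Band 5 ≥ Band 5 ✓; site Omaha ✗ (not Fresno or Reno) → not eligible.
Identity Protection Plan — status temporary ✓ (not excluded); service 296 days < 5 years (≈1825 days) ✗ → not eligible.
Tuition Reimbursement — status temporary ✓ (not excluded); service 296 days ≥ 90 days ✓; grade Band 5 ≥ Band 5 ✓; not eligible for Paid Sabbatical ✗ → not eligible.
Medical Plan — service 296 days ≥ 2 months (≈60 days) ✓; rating 3 ≥ 3 ✓; 40 hrs/wk ≥ 40 ✓; not eligible for Identity Protection Plan ✗ → not eligible.
Equipment Allowance — status temporary ✓; service 296 days ≥ 60 days ✓; 40 hrs/wk ≥ 24 ✓ → eligible.
Annual Bonus Plan — status temporary ✗ (requires full-time or seasonal) → not eligible.
Caregiver Leave — grade Band 5 ≥ Band 3 ✓; rating 3 < 4 ✗ → not eligible.

Equipment Allowance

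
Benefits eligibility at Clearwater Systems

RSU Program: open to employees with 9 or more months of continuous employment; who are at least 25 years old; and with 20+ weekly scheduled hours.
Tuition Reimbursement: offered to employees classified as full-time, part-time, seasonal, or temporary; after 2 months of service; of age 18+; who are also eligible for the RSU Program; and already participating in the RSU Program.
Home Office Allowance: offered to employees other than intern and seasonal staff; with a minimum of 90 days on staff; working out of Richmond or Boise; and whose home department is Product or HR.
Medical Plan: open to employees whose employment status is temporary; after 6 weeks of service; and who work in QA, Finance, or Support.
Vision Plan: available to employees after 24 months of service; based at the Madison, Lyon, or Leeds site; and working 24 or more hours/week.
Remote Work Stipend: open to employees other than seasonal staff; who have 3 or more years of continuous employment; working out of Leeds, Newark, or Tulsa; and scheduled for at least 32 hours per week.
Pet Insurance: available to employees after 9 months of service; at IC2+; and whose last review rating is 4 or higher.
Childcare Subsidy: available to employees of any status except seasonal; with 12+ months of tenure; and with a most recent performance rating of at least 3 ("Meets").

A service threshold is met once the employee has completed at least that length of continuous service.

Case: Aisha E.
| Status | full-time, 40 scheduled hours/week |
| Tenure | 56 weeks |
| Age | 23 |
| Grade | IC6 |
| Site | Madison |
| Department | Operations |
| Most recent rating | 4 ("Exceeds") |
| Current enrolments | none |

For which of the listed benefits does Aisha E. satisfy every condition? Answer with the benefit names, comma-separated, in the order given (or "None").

Pet Insurance, Childcare Subsidy

RSU Program — service 56 weeks ≥ 9 months (≈270 days) ✓; age 23 < 25 ✗ → not eligible.
Tuition Reimbursement — status full-time ✓; service 56 weeks ≥ 2 months (≈60 days) ✓; age 23 ≥ 18 ✓; not eligible for RSU Program ✗ → not eligible.
Home Office Allowance — status full-time ✓ (not excluded); service 56 weeks ≥ 90 days ✓; site Madison ✗ (not Richmond or Boise) → not eligible.
Medical Plan — status full-time ✗ (requires temporary) → not eligible.
Vision Plan — service 56 weeks < 24 months (≈720 days) ✗ → not eligible.
Remote Work Stipend — status full-time ✓ (not excluded); service 56 weeks < 3 years (≈1095 days) ✗ → not eligible.
Pet Insurance — service 56 weeks ≥ 9 months (≈270 days) ✓; grade IC6 ≥ IC2 ✓; rating 4 ≥ 4 ✓ → eligible.
Childcare Subsidy — status full-time ✓ (not excluded); service 56 weeks ≥ 12 months (≈360 days) ✓; rating 4 ≥ 3 ✓ → eligible.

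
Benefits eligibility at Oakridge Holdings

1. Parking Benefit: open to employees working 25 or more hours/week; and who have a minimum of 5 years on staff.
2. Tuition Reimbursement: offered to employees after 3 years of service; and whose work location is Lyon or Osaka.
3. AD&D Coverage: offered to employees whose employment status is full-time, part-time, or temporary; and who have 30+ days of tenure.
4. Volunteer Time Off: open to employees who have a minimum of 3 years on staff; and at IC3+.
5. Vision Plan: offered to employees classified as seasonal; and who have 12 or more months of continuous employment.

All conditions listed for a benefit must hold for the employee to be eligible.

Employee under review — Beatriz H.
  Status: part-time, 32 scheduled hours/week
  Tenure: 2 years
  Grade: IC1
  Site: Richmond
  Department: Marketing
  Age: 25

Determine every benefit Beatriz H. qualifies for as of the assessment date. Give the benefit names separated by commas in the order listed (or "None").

Parking Benefit — 32 hrs/wk ≥ 25 ✓; service 2 years < 5 years ✗ → not eligible.
Tuition Reimbursement — service 2 years < 3 years ✗ → not eligible.
AD&D Coverage — status part-time ✓; service 2 years ≥ 30 days ✓ → eligible.
Volunteer Time Off — service 2 years < 3 years ✗ → not eligible.
Vision Plan — status part-time ✗ (requires seasonal) → not eligible.

AD&D Coverage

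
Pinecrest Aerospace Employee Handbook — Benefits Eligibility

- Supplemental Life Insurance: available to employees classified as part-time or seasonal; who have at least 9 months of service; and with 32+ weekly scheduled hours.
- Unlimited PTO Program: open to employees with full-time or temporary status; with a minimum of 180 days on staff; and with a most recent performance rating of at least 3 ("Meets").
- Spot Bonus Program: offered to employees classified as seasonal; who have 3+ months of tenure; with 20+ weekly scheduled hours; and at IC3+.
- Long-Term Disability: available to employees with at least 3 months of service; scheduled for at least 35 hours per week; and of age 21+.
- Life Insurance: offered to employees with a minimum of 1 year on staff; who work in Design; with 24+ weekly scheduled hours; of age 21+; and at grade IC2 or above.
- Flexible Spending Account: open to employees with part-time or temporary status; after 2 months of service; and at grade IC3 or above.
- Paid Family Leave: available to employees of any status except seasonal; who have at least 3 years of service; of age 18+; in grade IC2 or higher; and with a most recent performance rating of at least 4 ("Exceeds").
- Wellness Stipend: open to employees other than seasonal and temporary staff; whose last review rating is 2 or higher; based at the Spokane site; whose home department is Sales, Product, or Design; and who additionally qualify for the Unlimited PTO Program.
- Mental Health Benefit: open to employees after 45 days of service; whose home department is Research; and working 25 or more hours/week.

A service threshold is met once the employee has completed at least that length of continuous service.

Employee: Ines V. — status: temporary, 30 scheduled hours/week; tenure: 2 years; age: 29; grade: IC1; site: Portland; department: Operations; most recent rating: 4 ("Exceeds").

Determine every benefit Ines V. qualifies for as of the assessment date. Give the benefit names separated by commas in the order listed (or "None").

Supplemental Life Insurance — status temporary ✗ (requires part-time or seasonal) → not eligible.
Unlimited PTO Program — status temporary ✓; service 2 years ≥ 180 days ✓; rating 4 ≥ 3 ✓ → eligible.
Spot Bonus Program — status temporary ✗ (requires seasonal) → not eligible.
Long-Term Disability — service 2 years ≥ 3 months (≈90 days) ✓; 30 hrs/wk < 35 ✗ → not eligible.
Life Insurance — service 2 years ≥ 1 year ✓; dept Operations ✗ → not eligible.
Flexible Spending Account — status temporary ✓; service 2 years ≥ 2 months (≈60 days) ✓; grade IC1 < IC3 ✗ → not eligible.
Paid Family Leave — status temporary ✓ (not excluded); service 2 years < 3 years ✗ → not eligible.
Wellness Stipend — status temporary ✗ (excluded) → not eligible.
Mental Health Benefit — service 2 years ≥ 45 days ✓; dept Operations ✗ → not eligible.

Unlimited PTO Program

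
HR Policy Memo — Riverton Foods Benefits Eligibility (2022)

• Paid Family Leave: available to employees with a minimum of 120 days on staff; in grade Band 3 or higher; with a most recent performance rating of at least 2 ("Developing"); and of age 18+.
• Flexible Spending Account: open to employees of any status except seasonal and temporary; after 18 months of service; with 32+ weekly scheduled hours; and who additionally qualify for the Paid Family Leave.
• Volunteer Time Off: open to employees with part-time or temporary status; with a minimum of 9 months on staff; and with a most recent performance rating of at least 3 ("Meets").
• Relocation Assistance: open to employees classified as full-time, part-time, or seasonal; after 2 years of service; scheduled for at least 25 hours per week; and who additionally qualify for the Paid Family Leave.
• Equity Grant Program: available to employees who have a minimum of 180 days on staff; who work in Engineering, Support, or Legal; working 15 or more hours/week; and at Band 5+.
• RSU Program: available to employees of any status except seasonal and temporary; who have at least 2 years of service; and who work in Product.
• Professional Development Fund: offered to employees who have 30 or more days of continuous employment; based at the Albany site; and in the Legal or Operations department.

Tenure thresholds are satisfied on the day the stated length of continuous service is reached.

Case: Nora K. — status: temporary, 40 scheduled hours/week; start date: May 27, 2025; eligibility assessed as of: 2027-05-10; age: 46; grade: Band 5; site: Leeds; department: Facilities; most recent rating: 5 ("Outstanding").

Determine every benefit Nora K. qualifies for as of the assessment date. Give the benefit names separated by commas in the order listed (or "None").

Paid Family Leave, Volunteer Time Off

Service from May 27, 2025 to 2027-05-10: 713 days.
Paid Family Leave — service 713 days ≥ 120 days ✓; grade Band 5 ≥ Band 3 ✓; rating 5 ≥ 2 ✓; age 46 ≥ 18 ✓ → eligible.
Flexible Spending Account — status temporary ✗ (excluded) → not eligible.
Volunteer Time Off — status temporary ✓; service 713 days ≥ 9 months (≈270 days) ✓; rating 5 ≥ 3 ✓ → eligible.
Relocation Assistance — status temporary ✗ (requires full-time, part-time, or seasonal) → not eligible.
Equity Grant Program — service 713 days ≥ 180 days ✓; dept Facilities ✗ → not eligible.
RSU Program — status temporary ✗ (excluded) → not eligible.
Professional Development Fund — service 713 days ≥ 30 days ✓; site Leeds ✗ (not Albany) → not eligible.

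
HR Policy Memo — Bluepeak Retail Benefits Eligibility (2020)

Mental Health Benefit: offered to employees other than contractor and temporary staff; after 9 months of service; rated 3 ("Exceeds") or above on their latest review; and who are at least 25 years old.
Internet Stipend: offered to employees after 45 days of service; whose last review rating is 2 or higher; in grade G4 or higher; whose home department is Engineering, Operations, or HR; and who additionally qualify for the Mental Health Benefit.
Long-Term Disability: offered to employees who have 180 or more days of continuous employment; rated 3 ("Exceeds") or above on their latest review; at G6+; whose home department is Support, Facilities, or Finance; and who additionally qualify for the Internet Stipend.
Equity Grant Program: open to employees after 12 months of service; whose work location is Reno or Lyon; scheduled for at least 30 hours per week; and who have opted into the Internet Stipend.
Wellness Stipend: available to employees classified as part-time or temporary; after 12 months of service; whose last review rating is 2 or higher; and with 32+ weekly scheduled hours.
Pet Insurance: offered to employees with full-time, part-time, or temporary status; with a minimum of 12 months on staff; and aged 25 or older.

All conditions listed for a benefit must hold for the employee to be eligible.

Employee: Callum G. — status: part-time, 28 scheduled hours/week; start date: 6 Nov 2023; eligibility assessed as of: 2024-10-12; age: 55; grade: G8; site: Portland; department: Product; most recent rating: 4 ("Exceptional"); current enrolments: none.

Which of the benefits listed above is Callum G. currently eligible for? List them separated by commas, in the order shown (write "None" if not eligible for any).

Service from 6 Nov 2023 to 2024-10-12: 341 days.
Mental Health Benefit — status part-time ✓ (not excluded); service 341 days ≥ 9 months (≈270 days) ✓; rating 4 ≥ 3 ✓; age 55 ≥ 25 ✓ → eligible.
Internet Stipend — service 341 days ≥ 45 days ✓; rating 4 ≥ 2 ✓; grade G8 ≥ G4 ✓; dept Product ✗ → not eligible.
Long-Term Disability — service 341 days ≥ 180 days ✓; rating 4 ≥ 3 ✓; grade G8 ≥ G6 ✓; dept Product ✗ → not eligible.
Equity Grant Program — service 341 days < 12 months (≈360 days) ✗ → not eligible.
Wellness Stipend — status part-time ✓; service 341 days < 12 months (≈360 days) ✗ → not eligible.
Pet Insurance — status part-time ✓; service 341 days < 12 months (≈360 days) ✗ → not eligible.

Mental Health Benefit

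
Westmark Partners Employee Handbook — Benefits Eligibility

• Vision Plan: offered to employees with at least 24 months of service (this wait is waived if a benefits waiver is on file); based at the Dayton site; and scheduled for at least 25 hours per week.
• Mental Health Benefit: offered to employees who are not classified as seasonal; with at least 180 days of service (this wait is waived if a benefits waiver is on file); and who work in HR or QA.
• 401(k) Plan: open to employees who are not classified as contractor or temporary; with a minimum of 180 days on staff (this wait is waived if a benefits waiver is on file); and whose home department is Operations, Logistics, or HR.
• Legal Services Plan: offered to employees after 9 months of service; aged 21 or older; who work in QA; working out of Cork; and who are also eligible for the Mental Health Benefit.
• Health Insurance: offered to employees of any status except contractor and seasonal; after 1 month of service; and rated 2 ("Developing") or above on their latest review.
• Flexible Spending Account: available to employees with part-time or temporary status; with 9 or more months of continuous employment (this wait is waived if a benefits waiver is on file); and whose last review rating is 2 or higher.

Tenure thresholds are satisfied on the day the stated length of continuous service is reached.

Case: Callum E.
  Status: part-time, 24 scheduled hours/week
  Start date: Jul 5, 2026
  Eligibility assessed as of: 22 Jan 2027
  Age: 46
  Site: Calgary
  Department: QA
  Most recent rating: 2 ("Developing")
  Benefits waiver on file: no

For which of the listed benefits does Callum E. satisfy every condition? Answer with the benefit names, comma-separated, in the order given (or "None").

Service from Jul 5, 2026 to 22 Jan 2027: 201 days.
Vision Plan — no waiver, service 201 days < 24 months (≈720 days) ✗ → not eligible.
Mental Health Benefit — status part-time ✓ (not excluded); no waiver, service 201 days ≥ 180 days ✓; dept QA ✓ → eligible.
401(k) Plan — status part-time ✓ (not excluded); no waiver, service 201 days ≥ 180 days ✓; dept QA ✗ → not eligible.
Legal Services Plan — service 201 days < 9 months (≈270 days) ✗ → not eligible.
Health Insurance — status part-time ✓ (not excluded); service 201 days ≥ 1 month (≈30 days) ✓; rating 2 ≥ 2 ✓ → eligible.
Flexible Spending Account — status part-time ✓; no waiver, service 201 days < 9 months (≈270 days) ✗ → not eligible.

Mental Health Benefit, Health Insurance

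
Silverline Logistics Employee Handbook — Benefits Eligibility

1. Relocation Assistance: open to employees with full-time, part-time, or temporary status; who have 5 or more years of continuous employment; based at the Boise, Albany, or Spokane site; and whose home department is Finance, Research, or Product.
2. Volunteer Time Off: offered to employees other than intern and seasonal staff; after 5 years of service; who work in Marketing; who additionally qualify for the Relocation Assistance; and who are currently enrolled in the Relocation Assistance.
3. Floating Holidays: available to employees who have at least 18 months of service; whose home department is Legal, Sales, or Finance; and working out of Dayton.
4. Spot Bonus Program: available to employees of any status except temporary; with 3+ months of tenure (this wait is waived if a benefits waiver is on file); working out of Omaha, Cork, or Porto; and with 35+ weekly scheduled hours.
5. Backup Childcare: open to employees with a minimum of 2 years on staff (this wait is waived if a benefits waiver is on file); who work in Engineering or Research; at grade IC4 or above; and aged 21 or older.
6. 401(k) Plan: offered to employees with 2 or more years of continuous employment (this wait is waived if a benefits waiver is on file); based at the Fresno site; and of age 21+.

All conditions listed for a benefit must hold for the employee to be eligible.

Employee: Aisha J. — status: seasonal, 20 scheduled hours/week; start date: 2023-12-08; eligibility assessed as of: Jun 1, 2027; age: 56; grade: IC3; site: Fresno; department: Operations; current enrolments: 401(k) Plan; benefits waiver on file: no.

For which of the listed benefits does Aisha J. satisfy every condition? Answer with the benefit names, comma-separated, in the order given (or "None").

Service from 2023-12-08 to Jun 1, 2027: 1271 days.
Relocation Assistance — status seasonal ✗ (requires full-time, part-time, or temporary) → not eligible.
Volunteer Time Off — status seasonal ✗ (excluded) → not eligible.
Floating Holidays — service 1271 days ≥ 18 months (≈540 days) ✓; dept Operations ✗ → not eligible.
Spot Bonus Program — status seasonal ✓ (not excluded); no waiver, service 1271 days ≥ 3 months (≈90 days) ✓; site Fresno ✗ (not Omaha, Cork, or Porto) → not eligible.
Backup Childcare — no waiver, service 1271 days ≥ 2 years (≈730 days) ✓; dept Operations ✗ → not eligible.
401(k) Plan — no waiver, service 1271 days ≥ 2 years (≈730 days) ✓; site Fresno ✓; age 56 ≥ 21 ✓ → eligible.

401(k) Plan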